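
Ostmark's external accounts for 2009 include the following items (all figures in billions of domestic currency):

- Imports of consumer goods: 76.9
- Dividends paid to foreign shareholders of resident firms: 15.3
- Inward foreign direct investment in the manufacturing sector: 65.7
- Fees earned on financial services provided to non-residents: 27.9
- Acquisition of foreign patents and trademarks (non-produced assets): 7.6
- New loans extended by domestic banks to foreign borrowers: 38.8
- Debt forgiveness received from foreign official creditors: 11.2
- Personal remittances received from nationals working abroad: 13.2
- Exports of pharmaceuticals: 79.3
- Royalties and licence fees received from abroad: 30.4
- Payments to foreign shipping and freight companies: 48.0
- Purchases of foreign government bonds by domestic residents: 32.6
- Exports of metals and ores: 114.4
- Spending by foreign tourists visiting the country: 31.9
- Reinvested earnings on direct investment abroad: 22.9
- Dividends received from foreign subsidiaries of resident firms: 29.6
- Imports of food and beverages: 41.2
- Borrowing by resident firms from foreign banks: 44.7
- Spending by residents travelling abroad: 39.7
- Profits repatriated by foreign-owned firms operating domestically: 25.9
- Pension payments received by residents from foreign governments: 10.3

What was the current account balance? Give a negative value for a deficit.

Goods: 114.4 - 76.9 - 41.2 + 79.3 = 75.6
Services: 31.9 + 27.9 - 39.7 - 48.0 + 30.4 = 2.5
Primary income: -25.9 - 15.3 + 29.6 + 22.9 = 11.3
Secondary income: 10.3 + 13.2 = 23.5
Current account = 75.6 + 2.5 + 11.3 + 23.5 = 112.9
(Excluded from the current account — financial account: inward foreign direct investment in the manufacturing sector 65.7, new loans extended by domestic banks to foreign borrowers 38.8, purchases of foreign government bonds by domestic residents 32.6, borrowing by resident firms from foreign banks 44.7; capital account: acquisition of foreign patents and trademarks (non-produced assets) 7.6, debt forgiveness received from foreign official creditors 11.2.)

112.9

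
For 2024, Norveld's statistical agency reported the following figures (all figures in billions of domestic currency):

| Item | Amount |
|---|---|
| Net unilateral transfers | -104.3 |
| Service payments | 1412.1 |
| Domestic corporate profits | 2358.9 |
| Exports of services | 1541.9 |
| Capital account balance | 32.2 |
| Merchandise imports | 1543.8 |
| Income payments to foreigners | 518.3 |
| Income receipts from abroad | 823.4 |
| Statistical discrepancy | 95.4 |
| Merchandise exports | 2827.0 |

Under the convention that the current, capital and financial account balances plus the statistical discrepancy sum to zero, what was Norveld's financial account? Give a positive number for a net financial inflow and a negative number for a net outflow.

-1741.4

Goods balance = 2827.0 - 1543.8 = 1283.2
Services balance = 1541.9 - 1412.1 = 129.8
Trade balance (goods + services) = 1283.2 + 129.8 = 1413.0
Net primary income = 823.4 - 518.3 = 305.1
Net secondary income = -104.3
Current account = 1413.0 + 305.1 + (-104.3) = 1613.8
Financial account = -(1613.8 + 32.2 + 95.4) = -1741.4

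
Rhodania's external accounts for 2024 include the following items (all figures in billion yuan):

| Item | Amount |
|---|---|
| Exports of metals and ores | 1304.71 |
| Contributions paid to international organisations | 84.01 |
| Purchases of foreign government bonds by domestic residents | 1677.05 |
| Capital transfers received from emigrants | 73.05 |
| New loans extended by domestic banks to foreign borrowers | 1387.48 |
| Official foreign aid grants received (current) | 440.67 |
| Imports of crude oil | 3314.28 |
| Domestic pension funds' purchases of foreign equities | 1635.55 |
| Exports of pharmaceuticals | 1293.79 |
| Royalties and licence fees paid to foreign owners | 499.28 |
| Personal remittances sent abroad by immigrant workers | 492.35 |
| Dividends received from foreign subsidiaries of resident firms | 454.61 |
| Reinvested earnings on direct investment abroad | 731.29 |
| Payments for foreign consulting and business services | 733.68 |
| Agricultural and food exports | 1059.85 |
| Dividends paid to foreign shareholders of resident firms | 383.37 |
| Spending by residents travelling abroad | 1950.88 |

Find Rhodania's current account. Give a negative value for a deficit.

-2172.93

Goods: -3314.28 + 1059.85 + 1293.79 + 1304.71 = 344.07
Services: -499.28 - 733.68 - 1950.88 = -3183.84
Primary income: 731.29 + 454.61 - 383.37 = 802.53
Secondary income: -84.01 - 492.35 + 440.67 = -135.69
Current account = 344.07 + (-3183.84) + 802.53 + (-135.69) = -2172.93
(Excluded from the current account — financial account: purchases of foreign government bonds by domestic residents 1677.05, new loans extended by domestic banks to foreign borrowers 1387.48, domestic pension funds' purchases of foreign equities 1635.55; capital account: capital transfers received from emigrants 73.05.)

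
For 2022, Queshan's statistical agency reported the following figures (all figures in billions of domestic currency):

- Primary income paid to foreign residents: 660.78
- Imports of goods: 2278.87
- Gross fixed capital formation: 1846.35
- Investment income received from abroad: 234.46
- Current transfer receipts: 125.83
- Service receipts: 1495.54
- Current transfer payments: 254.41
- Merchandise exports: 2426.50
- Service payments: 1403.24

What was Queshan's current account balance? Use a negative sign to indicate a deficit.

Goods balance = 2426.50 - 2278.87 = 147.63
Services balance = 1495.54 - 1403.24 = 92.30
Trade balance (goods + services) = 147.63 + 92.30 = 239.93
Net primary income = 234.46 - 660.78 = -426.32
Net secondary income = 125.83 - 254.41 = -128.58
Current account = 239.93 + (-426.32) + (-128.58) = -314.97

-314.97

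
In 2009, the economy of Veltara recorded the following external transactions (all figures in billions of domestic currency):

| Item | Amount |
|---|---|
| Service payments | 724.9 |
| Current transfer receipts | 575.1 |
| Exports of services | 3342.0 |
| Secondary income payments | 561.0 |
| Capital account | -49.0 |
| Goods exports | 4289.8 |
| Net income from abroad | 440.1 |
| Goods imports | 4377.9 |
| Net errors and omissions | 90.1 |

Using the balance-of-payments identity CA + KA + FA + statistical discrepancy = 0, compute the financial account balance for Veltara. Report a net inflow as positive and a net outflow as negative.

-3024.3

Goods balance = 4289.8 - 4377.9 = -88.1
Services balance = 3342.0 - 724.9 = 2617.1
Trade balance (goods + services) = -88.1 + 2617.1 = 2529.0
Net primary income = 440.1
Net secondary income = 575.1 - 561.0 = 14.1
Current account = 2529.0 + 440.1 + 14.1 = 2983.2
Financial account = -(2983.2 + (-49.0) + 90.1) = -3024.3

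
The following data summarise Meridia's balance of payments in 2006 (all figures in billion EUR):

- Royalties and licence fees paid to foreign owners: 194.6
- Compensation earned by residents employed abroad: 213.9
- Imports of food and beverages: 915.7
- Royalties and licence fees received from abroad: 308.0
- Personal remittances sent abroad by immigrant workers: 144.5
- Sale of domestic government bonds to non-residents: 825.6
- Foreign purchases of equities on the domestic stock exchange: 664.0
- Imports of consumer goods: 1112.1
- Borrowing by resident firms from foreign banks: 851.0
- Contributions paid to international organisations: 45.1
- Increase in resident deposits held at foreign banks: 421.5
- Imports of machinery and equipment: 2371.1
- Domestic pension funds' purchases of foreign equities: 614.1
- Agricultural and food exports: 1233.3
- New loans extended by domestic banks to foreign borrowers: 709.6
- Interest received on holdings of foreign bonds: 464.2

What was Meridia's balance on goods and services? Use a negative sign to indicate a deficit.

-3052.2

Goods: -2371.1 - 1112.1 - 915.7 + 1233.3 = -3165.6
Services: -194.6 + 308.0 = 113.4
Trade balance = -3165.6 + 113.4 = -3052.2
(Excluded from the trade balance — primary income: compensation earned by residents employed abroad 213.9, interest received on holdings of foreign bonds 464.2; secondary income: personal remittances sent abroad by immigrant workers 144.5, contributions paid to international organisations 45.1; financial account: sale of domestic government bonds to non-residents 825.6, foreign purchases of equities on the domestic stock exchange 664.0, borrowing by resident firms from foreign banks 851.0, increase in resident deposits held at foreign banks 421.5, domestic pension funds' purchases of foreign equities 614.1, new loans extended by domestic banks to foreign borrowers 709.6.)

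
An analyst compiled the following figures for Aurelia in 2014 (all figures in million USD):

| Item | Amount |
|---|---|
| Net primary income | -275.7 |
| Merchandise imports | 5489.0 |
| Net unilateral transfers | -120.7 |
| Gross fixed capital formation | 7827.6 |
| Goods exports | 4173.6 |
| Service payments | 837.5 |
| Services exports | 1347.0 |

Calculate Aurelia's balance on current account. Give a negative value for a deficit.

-1202.3

Goods balance = 4173.6 - 5489.0 = -1315.4
Services balance = 1347.0 - 837.5 = 509.5
Trade balance (goods + services) = -1315.4 + 509.5 = -805.9
Net primary income = -275.7
Net secondary income = -120.7
Current account = -805.9 + (-275.7) + (-120.7) = -1202.3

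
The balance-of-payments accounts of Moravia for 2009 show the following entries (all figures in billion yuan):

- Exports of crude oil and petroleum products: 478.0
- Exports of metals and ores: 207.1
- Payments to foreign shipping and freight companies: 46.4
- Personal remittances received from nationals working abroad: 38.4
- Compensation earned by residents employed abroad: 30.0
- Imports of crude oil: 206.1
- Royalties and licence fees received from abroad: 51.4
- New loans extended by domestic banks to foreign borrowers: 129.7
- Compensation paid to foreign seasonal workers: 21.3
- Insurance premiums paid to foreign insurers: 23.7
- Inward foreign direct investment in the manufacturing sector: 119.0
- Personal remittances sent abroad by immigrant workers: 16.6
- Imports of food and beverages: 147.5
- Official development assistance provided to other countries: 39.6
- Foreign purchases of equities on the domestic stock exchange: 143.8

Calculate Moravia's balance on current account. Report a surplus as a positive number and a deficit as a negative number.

303.7

Goods: 478.0 + 207.1 - 147.5 - 206.1 = 331.5
Services: 51.4 - 23.7 - 46.4 = -18.7
Primary income: 30.0 - 21.3 = 8.7
Secondary income: -39.6 - 16.6 + 38.4 = -17.8
Current account = 331.5 + (-18.7) + 8.7 + (-17.8) = 303.7
(Excluded from the current account — financial account: new loans extended by domestic banks to foreign borrowers 129.7, inward foreign direct investment in the manufacturing sector 119.0, foreign purchases of equities on the domestic stock exchange 143.8.)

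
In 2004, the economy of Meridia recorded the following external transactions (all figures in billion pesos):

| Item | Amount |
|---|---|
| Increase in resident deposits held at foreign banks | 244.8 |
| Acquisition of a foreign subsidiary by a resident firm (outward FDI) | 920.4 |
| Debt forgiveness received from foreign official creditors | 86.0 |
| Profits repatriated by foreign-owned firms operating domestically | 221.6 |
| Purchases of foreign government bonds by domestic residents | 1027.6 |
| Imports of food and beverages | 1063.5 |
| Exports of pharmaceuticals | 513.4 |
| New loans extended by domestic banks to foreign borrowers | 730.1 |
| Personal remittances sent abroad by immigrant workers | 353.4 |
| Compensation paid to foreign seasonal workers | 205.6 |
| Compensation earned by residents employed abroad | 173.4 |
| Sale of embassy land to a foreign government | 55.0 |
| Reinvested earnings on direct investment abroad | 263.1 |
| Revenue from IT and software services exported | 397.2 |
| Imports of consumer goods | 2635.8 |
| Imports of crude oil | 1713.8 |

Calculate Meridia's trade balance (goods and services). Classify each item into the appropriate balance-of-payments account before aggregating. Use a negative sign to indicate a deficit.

-4502.5

Goods: -1713.8 - 1063.5 - 2635.8 + 513.4 = -4899.7
Services: 397.2
Trade balance = -4899.7 + 397.2 = -4502.5
(Excluded from the trade balance — financial account: increase in resident deposits held at foreign banks 244.8, acquisition of a foreign subsidiary by a resident firm (outward FDI) 920.4, purchases of foreign government bonds by domestic residents 1027.6, new loans extended by domestic banks to foreign borrowers 730.1; capital account: debt forgiveness received from foreign official creditors 86.0, sale of embassy land to a foreign government 55.0; primary income: profits repatriated by foreign-owned firms operating domestically 221.6, compensation paid to foreign seasonal workers 205.6, compensation earned by residents employed abroad 173.4, reinvested earnings on direct investment abroad 263.1; secondary income: personal remittances sent abroad by immigrant workers 353.4.)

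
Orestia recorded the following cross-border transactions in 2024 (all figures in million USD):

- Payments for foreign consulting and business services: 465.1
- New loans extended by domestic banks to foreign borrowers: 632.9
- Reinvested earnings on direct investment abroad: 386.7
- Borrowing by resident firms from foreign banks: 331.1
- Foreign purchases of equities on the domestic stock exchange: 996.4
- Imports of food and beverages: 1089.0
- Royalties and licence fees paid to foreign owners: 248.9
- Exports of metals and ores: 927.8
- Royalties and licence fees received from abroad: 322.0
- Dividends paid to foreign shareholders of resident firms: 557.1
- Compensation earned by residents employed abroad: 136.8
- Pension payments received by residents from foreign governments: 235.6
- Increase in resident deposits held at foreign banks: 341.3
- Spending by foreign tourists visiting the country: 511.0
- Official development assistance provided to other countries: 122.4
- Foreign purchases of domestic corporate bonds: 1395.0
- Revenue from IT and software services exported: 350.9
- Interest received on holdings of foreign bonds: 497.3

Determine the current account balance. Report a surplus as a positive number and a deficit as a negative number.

Goods: 927.8 - 1089.0 = -161.2
Services: -248.9 + 322.0 - 465.1 + 350.9 + 511.0 = 469.9
Primary income: 497.3 - 557.1 + 386.7 + 136.8 = 463.7
Secondary income: 235.6 - 122.4 = 113.2
Current account = (-161.2) + 469.9 + 463.7 + 113.2 = 885.6
(Excluded from the current account — financial account: new loans extended by domestic banks to foreign borrowers 632.9, borrowing by resident firms from foreign banks 331.1, foreign purchases of equities on the domestic stock exchange 996.4, increase in resident deposits held at foreign banks 341.3, foreign purchases of domestic corporate bonds 1395.0.)

885.6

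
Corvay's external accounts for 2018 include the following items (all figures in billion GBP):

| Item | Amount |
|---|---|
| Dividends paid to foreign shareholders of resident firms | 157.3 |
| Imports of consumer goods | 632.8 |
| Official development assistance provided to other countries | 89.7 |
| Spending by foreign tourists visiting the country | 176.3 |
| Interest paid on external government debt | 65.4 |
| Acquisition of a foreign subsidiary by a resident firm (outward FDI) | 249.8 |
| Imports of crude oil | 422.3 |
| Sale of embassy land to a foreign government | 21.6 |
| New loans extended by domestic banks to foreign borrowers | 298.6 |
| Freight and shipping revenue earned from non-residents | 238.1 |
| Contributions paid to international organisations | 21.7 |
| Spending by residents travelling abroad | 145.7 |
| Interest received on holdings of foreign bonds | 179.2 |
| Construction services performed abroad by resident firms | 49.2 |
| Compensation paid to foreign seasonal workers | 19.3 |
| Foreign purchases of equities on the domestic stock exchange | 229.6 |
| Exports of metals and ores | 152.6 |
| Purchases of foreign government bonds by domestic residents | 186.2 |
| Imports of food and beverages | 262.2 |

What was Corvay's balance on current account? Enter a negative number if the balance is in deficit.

-1021.0

Goods: 152.6 - 632.8 - 422.3 - 262.2 = -1164.7
Services: 49.2 + 176.3 + 238.1 - 145.7 = 317.9
Primary income: 179.2 - 19.3 - 157.3 - 65.4 = -62.8
Secondary income: -21.7 - 89.7 = -111.4
Current account = (-1164.7) + 317.9 + (-62.8) + (-111.4) = -1021.0
(Excluded from the current account — financial account: acquisition of a foreign subsidiary by a resident firm (outward FDI) 249.8, new loans extended by domestic banks to foreign borrowers 298.6, foreign purchases of equities on the domestic stock exchange 229.6, purchases of foreign government bonds by domestic residents 186.2; capital account: sale of embassy land to a foreign government 21.6.)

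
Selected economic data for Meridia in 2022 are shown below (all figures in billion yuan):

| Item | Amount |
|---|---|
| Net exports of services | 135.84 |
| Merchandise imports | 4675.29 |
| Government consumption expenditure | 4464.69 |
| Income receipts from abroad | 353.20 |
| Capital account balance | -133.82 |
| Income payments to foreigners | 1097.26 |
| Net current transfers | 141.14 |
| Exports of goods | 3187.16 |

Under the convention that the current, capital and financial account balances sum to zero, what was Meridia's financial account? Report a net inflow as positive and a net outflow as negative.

Goods balance = 3187.16 - 4675.29 = -1488.13
Services balance = 135.84
Trade balance (goods + services) = -1488.13 + 135.84 = -1352.29
Net primary income = 353.20 - 1097.26 = -744.06
Net secondary income = 141.14
Current account = -1352.29 + (-744.06) + 141.14 = -1955.21
Financial account = -(-1955.21 + (-133.82)) = 2089.03

2089.03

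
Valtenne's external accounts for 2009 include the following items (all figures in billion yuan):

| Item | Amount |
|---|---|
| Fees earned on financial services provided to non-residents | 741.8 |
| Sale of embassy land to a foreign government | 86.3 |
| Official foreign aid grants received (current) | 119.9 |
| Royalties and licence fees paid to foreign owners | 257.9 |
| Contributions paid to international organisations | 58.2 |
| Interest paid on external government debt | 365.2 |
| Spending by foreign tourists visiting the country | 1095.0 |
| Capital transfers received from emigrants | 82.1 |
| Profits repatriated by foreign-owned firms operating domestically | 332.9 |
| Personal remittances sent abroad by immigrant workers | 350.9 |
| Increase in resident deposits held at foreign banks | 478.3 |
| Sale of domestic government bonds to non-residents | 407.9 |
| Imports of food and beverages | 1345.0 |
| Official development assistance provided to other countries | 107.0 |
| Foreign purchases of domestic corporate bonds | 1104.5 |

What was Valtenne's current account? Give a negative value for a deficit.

Goods: -1345.0
Services: 741.8 + 1095.0 - 257.9 = 1578.9
Primary income: -365.2 - 332.9 = -698.1
Secondary income: -58.2 + 119.9 - 350.9 - 107.0 = -396.2
Current account = (-1345.0) + 1578.9 + (-698.1) + (-396.2) = -860.4
(Excluded from the current account — capital account: sale of embassy land to a foreign government 86.3, capital transfers received from emigrants 82.1; financial account: increase in resident deposits held at foreign banks 478.3, sale of domestic government bonds to non-residents 407.9, foreign purchases of domestic corporate bonds 1104.5.)

-860.4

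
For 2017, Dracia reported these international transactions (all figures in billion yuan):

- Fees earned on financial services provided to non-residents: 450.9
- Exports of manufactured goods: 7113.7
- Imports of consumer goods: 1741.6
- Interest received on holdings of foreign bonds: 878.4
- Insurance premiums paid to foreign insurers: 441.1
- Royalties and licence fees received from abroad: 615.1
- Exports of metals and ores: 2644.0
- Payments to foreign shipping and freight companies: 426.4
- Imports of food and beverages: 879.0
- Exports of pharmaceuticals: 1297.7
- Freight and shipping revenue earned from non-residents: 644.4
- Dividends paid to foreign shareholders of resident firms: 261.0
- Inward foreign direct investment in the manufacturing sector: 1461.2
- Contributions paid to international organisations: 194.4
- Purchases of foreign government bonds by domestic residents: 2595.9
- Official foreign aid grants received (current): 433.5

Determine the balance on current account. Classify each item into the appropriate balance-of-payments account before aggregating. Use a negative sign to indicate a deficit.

Goods: 7113.7 - 879.0 + 1297.7 - 1741.6 + 2644.0 = 8434.8
Services: 450.9 - 426.4 + 644.4 - 441.1 + 615.1 = 842.9
Primary income: -261.0 + 878.4 = 617.4
Secondary income: 433.5 - 194.4 = 239.1
Current account = 8434.8 + 842.9 + 617.4 + 239.1 = 10134.2
(Excluded from the current account — financial account: inward foreign direct investment in the manufacturing sector 1461.2, purchases of foreign government bonds by domestic residents 2595.9.)

10134.2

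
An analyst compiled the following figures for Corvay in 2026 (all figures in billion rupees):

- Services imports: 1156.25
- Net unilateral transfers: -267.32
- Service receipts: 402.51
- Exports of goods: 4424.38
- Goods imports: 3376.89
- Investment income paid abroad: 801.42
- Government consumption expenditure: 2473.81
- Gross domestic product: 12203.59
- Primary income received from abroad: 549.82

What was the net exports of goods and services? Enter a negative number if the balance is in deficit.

Goods balance = 4424.38 - 3376.89 = 1047.49
Services balance = 402.51 - 1156.25 = -753.74
Trade balance (goods + services) = 1047.49 + (-753.74) = 293.75

293.75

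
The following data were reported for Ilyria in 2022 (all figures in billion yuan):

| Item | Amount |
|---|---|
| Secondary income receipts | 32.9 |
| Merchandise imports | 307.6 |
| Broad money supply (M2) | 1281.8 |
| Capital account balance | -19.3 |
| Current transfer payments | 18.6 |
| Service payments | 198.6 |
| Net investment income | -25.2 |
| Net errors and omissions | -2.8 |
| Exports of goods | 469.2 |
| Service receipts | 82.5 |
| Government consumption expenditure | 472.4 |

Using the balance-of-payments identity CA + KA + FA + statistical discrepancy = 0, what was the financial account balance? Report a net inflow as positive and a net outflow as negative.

-12.5

Goods balance = 469.2 - 307.6 = 161.6
Services balance = 82.5 - 198.6 = -116.1
Trade balance (goods + services) = 161.6 + (-116.1) = 45.5
Net primary income = -25.2
Net secondary income = 32.9 - 18.6 = 14.3
Current account = 45.5 + (-25.2) + 14.3 = 34.6
Financial account = -(34.6 + (-19.3) + (-2.8)) = -12.5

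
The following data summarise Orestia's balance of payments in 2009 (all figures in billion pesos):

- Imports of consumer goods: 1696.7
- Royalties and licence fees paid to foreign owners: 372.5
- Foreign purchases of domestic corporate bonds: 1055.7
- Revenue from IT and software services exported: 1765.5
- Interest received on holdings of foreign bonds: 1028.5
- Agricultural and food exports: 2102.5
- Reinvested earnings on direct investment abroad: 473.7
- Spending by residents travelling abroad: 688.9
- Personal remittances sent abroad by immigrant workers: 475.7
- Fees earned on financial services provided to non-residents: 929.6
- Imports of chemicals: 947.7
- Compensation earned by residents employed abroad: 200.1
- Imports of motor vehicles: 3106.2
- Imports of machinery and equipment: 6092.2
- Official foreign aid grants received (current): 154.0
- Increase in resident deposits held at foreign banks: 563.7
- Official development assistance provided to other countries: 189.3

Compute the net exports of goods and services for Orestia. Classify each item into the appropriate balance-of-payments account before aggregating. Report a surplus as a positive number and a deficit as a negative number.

-8106.6

Goods: -3106.2 - 1696.7 + 2102.5 - 947.7 - 6092.2 = -9740.3
Services: -688.9 + 1765.5 - 372.5 + 929.6 = 1633.7
Trade balance = -9740.3 + 1633.7 = -8106.6
(Excluded from the trade balance — financial account: foreign purchases of domestic corporate bonds 1055.7, increase in resident deposits held at foreign banks 563.7; primary income: interest received on holdings of foreign bonds 1028.5, reinvested earnings on direct investment abroad 473.7, compensation earned by residents employed abroad 200.1; secondary income: personal remittances sent abroad by immigrant workers 475.7, official foreign aid grants received (current) 154.0, official development assistance provided to other countries 189.3.)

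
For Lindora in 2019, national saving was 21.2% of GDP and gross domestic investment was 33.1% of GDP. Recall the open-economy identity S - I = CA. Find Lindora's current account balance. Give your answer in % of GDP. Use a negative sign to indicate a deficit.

CA = S - I = 21.2 - 33.1 = -11.9

-11.9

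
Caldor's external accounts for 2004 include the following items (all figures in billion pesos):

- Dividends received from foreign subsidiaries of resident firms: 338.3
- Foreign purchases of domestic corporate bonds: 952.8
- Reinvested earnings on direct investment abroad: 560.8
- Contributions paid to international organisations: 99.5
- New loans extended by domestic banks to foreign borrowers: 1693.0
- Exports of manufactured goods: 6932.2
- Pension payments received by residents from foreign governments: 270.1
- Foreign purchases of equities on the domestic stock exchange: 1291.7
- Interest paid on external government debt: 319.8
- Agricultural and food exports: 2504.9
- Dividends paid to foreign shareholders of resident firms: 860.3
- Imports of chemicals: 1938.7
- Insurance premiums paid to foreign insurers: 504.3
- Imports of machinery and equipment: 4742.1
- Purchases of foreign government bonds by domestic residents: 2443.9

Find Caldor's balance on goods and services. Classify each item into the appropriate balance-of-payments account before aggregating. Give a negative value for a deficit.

2252.0

Goods: -4742.1 + 2504.9 - 1938.7 + 6932.2 = 2756.3
Services: -504.3
Trade balance = 2756.3 + (-504.3) = 2252.0
(Excluded from the trade balance — primary income: dividends received from foreign subsidiaries of resident firms 338.3, reinvested earnings on direct investment abroad 560.8, interest paid on external government debt 319.8, dividends paid to foreign shareholders of resident firms 860.3; financial account: foreign purchases of domestic corporate bonds 952.8, new loans extended by domestic banks to foreign borrowers 1693.0, foreign purchases of equities on the domestic stock exchange 1291.7, purchases of foreign government bonds by domestic residents 2443.9; secondary income: contributions paid to international organisations 99.5, pension payments received by residents from foreign governments 270.1.)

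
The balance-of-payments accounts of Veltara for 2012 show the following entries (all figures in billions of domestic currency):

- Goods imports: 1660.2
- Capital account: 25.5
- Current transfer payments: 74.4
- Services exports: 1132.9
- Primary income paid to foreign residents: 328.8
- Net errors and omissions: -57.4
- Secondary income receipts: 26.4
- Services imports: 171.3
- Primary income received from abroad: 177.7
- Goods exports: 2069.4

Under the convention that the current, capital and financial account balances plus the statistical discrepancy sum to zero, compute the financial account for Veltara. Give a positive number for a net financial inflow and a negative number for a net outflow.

-1139.8

Goods balance = 2069.4 - 1660.2 = 409.2
Services balance = 1132.9 - 171.3 = 961.6
Trade balance (goods + services) = 409.2 + 961.6 = 1370.8
Net primary income = 177.7 - 328.8 = -151.1
Net secondary income = 26.4 - 74.4 = -48.0
Current account = 1370.8 + (-151.1) + (-48.0) = 1171.7
Financial account = -(1171.7 + 25.5 + (-57.4)) = -1139.8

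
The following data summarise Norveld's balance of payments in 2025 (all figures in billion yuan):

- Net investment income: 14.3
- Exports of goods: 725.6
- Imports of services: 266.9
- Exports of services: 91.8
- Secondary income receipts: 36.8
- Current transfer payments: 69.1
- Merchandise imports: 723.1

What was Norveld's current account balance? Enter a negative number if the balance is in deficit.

Goods balance = 725.6 - 723.1 = 2.5
Services balance = 91.8 - 266.9 = -175.1
Trade balance (goods + services) = 2.5 + (-175.1) = -172.6
Net primary income = 14.3
Net secondary income = 36.8 - 69.1 = -32.3
Current account = -172.6 + 14.3 + (-32.3) = -190.6

-190.6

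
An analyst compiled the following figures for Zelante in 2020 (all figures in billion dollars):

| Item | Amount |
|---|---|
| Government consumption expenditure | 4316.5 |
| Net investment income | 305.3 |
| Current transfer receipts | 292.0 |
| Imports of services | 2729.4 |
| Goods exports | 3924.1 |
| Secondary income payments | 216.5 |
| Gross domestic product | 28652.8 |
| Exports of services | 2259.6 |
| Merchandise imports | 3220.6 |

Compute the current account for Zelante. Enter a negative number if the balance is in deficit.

614.5

Goods balance = 3924.1 - 3220.6 = 703.5
Services balance = 2259.6 - 2729.4 = -469.8
Trade balance (goods + services) = 703.5 + (-469.8) = 233.7
Net primary income = 305.3
Net secondary income = 292.0 - 216.5 = 75.5
Current account = 233.7 + 305.3 + 75.5 = 614.5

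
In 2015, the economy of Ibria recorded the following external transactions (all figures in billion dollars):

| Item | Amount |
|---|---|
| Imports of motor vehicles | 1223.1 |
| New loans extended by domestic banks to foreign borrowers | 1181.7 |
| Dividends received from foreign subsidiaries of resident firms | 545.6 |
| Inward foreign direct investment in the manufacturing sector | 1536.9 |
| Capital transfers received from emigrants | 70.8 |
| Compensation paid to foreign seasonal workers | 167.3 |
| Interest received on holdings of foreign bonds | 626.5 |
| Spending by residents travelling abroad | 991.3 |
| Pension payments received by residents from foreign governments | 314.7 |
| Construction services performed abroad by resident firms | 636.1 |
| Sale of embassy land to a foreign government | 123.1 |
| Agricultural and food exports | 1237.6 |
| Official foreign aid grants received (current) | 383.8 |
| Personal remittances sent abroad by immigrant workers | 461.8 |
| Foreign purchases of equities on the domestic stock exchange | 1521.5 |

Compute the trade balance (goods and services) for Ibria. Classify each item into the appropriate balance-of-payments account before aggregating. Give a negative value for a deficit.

Goods: 1237.6 - 1223.1 = 14.5
Services: -991.3 + 636.1 = -355.2
Trade balance = 14.5 + (-355.2) = -340.7
(Excluded from the trade balance — financial account: new loans extended by domestic banks to foreign borrowers 1181.7, inward foreign direct investment in the manufacturing sector 1536.9, foreign purchases of equities on the domestic stock exchange 1521.5; primary income: dividends received from foreign subsidiaries of resident firms 545.6, compensation paid to foreign seasonal workers 167.3, interest received on holdings of foreign bonds 626.5; capital account: capital transfers received from emigrants 70.8, sale of embassy land to a foreign government 123.1; secondary income: pension payments received by residents from foreign governments 314.7, official foreign aid grants received (current) 383.8, personal remittances sent abroad by immigrant workers 461.8.)

-340.7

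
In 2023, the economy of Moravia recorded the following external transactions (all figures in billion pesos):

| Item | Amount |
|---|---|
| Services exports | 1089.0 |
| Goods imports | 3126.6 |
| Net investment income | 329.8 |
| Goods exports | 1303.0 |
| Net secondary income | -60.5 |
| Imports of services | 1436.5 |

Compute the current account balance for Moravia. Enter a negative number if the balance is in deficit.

Goods balance = 1303.0 - 3126.6 = -1823.6
Services balance = 1089.0 - 1436.5 = -347.5
Trade balance (goods + services) = -1823.6 + (-347.5) = -2171.1
Net primary income = 329.8
Net secondary income = -60.5
Current account = -2171.1 + 329.8 + (-60.5) = -1901.8

-1901.8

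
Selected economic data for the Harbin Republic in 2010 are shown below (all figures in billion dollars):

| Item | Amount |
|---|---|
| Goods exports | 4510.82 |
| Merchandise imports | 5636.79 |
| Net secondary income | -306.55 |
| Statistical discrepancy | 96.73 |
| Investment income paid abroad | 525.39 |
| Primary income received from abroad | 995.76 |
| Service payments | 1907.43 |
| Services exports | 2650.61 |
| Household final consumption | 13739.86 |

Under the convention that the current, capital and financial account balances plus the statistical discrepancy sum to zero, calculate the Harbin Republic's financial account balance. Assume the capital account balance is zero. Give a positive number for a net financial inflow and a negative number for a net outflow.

122.24

Goods balance = 4510.82 - 5636.79 = -1125.97
Services balance = 2650.61 - 1907.43 = 743.18
Trade balance (goods + services) = -1125.97 + 743.18 = -382.79
Net primary income = 995.76 - 525.39 = 470.37
Net secondary income = -306.55
Current account = -382.79 + 470.37 + (-306.55) = -218.97
Financial account = -(-218.97 + 96.73) = 122.24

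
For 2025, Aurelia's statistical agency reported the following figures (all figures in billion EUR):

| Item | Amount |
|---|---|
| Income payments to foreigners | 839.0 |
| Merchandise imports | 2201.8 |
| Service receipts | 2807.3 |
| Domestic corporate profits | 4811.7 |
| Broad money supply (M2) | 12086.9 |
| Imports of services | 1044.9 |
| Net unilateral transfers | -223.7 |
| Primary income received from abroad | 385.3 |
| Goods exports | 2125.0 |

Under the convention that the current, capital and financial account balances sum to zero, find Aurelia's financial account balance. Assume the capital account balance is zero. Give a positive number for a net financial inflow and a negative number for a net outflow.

-1008.2

Goods balance = 2125.0 - 2201.8 = -76.8
Services balance = 2807.3 - 1044.9 = 1762.4
Trade balance (goods + services) = -76.8 + 1762.4 = 1685.6
Net primary income = 385.3 - 839.0 = -453.7
Net secondary income = -223.7
Current account = 1685.6 + (-453.7) + (-223.7) = 1008.2
Financial account = -(1008.2) = -1008.2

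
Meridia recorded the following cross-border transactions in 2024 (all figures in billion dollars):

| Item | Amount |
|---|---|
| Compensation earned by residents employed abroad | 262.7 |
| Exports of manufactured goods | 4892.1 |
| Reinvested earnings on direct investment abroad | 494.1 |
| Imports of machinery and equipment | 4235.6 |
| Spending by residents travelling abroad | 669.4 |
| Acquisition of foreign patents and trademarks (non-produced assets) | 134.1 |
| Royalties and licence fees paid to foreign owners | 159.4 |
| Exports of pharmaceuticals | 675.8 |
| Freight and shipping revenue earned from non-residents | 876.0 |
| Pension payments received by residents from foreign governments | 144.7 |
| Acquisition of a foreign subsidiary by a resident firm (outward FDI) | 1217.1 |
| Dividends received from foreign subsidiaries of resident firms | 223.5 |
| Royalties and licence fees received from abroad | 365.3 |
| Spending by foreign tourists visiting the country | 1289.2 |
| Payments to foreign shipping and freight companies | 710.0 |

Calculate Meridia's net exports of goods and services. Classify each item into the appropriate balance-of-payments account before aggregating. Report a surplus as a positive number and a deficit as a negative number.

Goods: 675.8 + 4892.1 - 4235.6 = 1332.3
Services: 365.3 - 159.4 + 876.0 - 669.4 - 710.0 + 1289.2 = 991.7
Trade balance = 1332.3 + 991.7 = 2324.0
(Excluded from the trade balance — primary income: compensation earned by residents employed abroad 262.7, reinvested earnings on direct investment abroad 494.1, dividends received from foreign subsidiaries of resident firms 223.5; capital account: acquisition of foreign patents and trademarks (non-produced assets) 134.1; secondary income: pension payments received by residents from foreign governments 144.7; financial account: acquisition of a foreign subsidiary by a resident firm (outward FDI) 1217.1.)

2324.0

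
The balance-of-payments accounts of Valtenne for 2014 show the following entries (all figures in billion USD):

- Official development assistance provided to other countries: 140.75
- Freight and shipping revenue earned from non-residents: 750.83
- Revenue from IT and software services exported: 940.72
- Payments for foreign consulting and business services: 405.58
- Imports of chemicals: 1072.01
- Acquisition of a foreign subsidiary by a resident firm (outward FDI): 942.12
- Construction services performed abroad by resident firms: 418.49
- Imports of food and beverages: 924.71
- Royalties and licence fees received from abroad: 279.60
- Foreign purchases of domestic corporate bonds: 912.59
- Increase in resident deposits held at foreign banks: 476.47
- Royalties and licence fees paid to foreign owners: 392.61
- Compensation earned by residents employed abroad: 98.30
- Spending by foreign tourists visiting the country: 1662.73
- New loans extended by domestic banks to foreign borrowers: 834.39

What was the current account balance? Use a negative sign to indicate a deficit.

Goods: -1072.01 - 924.71 = -1996.72
Services: -392.61 + 1662.73 + 418.49 + 940.72 + 750.83 - 405.58 + 279.60 = 3254.18
Primary income: 98.30
Secondary income: -140.75
Current account = (-1996.72) + 3254.18 + 98.30 + (-140.75) = 1215.01
(Excluded from the current account — financial account: acquisition of a foreign subsidiary by a resident firm (outward FDI) 942.12, foreign purchases of domestic corporate bonds 912.59, increase in resident deposits held at foreign banks 476.47, new loans extended by domestic banks to foreign borrowers 834.39.)

1215.01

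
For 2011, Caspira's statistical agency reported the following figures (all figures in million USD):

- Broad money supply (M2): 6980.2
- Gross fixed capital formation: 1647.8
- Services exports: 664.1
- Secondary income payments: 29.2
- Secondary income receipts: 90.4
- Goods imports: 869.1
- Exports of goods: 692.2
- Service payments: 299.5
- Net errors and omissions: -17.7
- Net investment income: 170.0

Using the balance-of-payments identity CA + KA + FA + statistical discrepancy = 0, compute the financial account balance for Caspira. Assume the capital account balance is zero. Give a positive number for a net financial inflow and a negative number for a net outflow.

-401.2

Goods balance = 692.2 - 869.1 = -176.9
Services balance = 664.1 - 299.5 = 364.6
Trade balance (goods + services) = -176.9 + 364.6 = 187.7
Net primary income = 170.0
Net secondary income = 90.4 - 29.2 = 61.2
Current account = 187.7 + 170.0 + 61.2 = 418.9
Financial account = -(418.9 + (-17.7)) = -401.2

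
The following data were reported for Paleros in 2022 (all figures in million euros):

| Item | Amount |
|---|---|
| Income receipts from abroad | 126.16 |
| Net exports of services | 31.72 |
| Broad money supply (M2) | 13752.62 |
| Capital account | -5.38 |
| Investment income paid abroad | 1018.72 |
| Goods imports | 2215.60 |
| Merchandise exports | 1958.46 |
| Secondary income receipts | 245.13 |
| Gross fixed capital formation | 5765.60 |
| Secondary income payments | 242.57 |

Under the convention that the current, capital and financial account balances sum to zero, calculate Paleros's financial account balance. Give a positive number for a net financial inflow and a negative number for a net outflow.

1120.80

Goods balance = 1958.46 - 2215.60 = -257.14
Services balance = 31.72
Trade balance (goods + services) = -257.14 + 31.72 = -225.42
Net primary income = 126.16 - 1018.72 = -892.56
Net secondary income = 245.13 - 242.57 = 2.56
Current account = -225.42 + (-892.56) + 2.56 = -1115.42
Financial account = -(-1115.42 + (-5.38)) = 1120.80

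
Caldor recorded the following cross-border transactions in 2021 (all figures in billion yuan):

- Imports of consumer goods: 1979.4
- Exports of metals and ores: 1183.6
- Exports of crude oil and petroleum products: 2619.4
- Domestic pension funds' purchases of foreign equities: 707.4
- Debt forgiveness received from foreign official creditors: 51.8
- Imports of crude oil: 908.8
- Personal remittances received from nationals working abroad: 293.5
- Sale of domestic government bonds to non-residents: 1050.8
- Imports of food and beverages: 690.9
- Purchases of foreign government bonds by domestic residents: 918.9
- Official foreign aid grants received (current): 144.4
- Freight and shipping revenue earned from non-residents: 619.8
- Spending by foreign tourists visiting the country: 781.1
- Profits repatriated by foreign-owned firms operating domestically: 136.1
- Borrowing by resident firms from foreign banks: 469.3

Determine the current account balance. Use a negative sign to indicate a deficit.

1926.6

Goods: 1183.6 + 2619.4 - 1979.4 - 908.8 - 690.9 = 223.9
Services: 619.8 + 781.1 = 1400.9
Primary income: -136.1
Secondary income: 144.4 + 293.5 = 437.9
Current account = 223.9 + 1400.9 + (-136.1) + 437.9 = 1926.6
(Excluded from the current account — financial account: domestic pension funds' purchases of foreign equities 707.4, sale of domestic government bonds to non-residents 1050.8, purchases of foreign government bonds by domestic residents 918.9, borrowing by resident firms from foreign banks 469.3; capital account: debt forgiveness received from foreign official creditors 51.8.)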